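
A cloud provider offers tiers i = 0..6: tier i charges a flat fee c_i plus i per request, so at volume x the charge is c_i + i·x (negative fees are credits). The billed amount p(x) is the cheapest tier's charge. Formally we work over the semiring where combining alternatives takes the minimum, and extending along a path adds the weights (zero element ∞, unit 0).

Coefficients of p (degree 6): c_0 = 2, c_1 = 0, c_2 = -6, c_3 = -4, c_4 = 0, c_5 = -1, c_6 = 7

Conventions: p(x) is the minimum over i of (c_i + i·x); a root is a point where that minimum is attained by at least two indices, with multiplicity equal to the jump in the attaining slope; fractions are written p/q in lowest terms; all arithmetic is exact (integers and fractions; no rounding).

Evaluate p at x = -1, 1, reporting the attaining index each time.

p(-1) = min(2+0·(-1)=2, 0+1·(-1)=-1, -6+2·(-1)=-8, -4+3·(-1)=-7, 0+4·(-1)=-4, -1+5·(-1)=-6, 7+6·(-1)=1) = -8 (attained by i=2)
p(1) = min(2+0·1=2, 0+1·1=1, -6+2·1=-4, -4+3·1=-1, 0+4·1=4, -1+5·1=4, 7+6·1=13) = -4 (attained by i=2)
Answer: p(-1) = -8; p(1) = -4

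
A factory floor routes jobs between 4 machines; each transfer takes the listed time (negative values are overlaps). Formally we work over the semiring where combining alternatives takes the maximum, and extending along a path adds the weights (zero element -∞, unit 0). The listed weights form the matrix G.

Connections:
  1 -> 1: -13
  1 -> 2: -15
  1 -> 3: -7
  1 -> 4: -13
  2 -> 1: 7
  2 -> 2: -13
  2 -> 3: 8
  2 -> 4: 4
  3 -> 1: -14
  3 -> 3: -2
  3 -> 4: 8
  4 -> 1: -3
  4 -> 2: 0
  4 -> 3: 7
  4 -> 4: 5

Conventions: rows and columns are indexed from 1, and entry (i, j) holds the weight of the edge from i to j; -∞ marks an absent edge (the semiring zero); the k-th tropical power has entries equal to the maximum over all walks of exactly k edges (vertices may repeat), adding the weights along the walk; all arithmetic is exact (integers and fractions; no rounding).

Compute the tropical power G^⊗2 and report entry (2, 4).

G^⊗2:
  [-8, -13, -6, 1]
  [1, 4, 11, 16]
  [5, 8, 15, 13]
  [7, 5, 12, 15]
Key observation: the optimum is the walk 2->3->4, with weight 8 + 8 = 16.
Optimal value attained by: walk 2->3->4.
Answer: (G^⊗2)[2][4] = 16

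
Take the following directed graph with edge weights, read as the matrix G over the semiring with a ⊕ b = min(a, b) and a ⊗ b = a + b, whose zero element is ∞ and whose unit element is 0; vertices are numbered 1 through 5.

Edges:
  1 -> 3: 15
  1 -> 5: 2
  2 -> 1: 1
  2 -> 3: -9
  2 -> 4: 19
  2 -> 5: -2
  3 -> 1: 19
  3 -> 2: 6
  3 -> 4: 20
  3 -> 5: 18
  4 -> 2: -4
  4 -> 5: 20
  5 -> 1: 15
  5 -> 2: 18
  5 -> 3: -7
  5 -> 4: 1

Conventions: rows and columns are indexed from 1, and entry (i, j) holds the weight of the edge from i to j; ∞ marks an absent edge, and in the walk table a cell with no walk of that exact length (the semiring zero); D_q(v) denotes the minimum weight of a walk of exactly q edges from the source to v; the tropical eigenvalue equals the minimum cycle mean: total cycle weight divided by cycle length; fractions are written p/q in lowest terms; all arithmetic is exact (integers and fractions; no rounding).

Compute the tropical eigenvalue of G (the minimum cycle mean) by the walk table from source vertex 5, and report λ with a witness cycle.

q=0: [∞, ∞, ∞, ∞, 0]
q=1: [15, 18, -7, 1, ∞]
q=2: [12, -3, 9, 13, 11]
q=3: [-2, 9, -12, 12, -5]
q=4: [7, -6, -12, -4, 0]
q=5: [-5, -8, -15, 1, -8]
Optimal cycle mean attained by: cycle 2->5->4->2, total (-2) + 1 + (-4), length 3.
Answer: λ = -5/3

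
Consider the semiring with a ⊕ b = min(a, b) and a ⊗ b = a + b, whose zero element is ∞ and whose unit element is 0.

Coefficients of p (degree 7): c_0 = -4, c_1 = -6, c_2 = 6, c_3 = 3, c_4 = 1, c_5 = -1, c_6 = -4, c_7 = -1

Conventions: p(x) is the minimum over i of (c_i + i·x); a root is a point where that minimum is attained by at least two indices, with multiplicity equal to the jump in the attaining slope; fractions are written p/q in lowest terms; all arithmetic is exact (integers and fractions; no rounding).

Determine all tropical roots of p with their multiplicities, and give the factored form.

hull edge (i=0, c=-4) to (i=1, c=-6): slope -2, span 1
hull edge (i=1, c=-6) to (i=6, c=-4): slope 2/5, span 5
hull edge (i=6, c=-4) to (i=7, c=-1): slope 3, span 1
Factored form: p(x) = -1 ⊗ (x ⊕ (-3)) ⊗ (x ⊕ (-2/5)) ⊗ (x ⊕ (-2/5)) ⊗ (x ⊕ (-2/5)) ⊗ (x ⊕ (-2/5)) ⊗ (x ⊕ (-2/5)) ⊗ (x ⊕ 2)
Answer: roots = -3 (mult 1), -2/5 (mult 5), 2 (mult 1)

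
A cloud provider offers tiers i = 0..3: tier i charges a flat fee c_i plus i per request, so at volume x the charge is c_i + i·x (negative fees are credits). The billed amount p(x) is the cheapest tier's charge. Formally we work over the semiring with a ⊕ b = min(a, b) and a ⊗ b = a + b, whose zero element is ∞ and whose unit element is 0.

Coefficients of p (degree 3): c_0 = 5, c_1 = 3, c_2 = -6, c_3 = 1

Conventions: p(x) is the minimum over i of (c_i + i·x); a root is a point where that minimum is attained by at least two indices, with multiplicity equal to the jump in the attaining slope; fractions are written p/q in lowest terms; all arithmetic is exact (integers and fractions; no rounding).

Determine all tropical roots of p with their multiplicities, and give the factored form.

hull edge (i=0, c=5) to (i=2, c=-6): slope -11/2, span 2
hull edge (i=2, c=-6) to (i=3, c=1): slope 7, span 1
Factored form: p(x) = 1 ⊗ (x ⊕ (-7)) ⊗ (x ⊕ 11/2) ⊗ (x ⊕ 11/2)
Answer: roots = -7 (mult 1), 11/2 (mult 2)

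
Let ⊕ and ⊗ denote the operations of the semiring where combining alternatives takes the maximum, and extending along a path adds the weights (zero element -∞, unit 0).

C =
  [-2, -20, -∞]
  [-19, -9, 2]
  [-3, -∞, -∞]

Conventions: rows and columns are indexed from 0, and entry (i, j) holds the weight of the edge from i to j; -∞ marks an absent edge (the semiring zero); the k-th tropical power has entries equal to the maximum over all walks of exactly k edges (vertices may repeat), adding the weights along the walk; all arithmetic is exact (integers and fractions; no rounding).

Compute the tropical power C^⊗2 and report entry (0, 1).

C^⊗2:
  [-4, -22, -18]
  [-1, -18, -7]
  [-5, -23, -∞]
Key observation: the optimum is the walk 0->0->1, with weight (-2) + (-20) = -22.
Optimal value attained by: walk 0->0->1.
Answer: (C^⊗2)[0][1] = -22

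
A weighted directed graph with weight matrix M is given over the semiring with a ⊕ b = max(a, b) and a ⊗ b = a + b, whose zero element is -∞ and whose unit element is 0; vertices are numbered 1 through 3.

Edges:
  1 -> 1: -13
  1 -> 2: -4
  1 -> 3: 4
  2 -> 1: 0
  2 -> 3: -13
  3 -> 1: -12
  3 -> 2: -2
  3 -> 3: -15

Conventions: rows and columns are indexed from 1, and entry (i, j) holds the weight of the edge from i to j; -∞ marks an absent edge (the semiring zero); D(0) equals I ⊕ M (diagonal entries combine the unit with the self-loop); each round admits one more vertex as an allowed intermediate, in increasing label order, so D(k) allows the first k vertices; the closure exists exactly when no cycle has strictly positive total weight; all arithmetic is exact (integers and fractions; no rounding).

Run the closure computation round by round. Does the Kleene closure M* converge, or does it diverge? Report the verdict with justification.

D(0):
  [0, -4, 4]
  [0, 0, -13]
  [-12, -2, 0]
D(1):
  [0, -4, 4]
  [0, 0, 4]
  [-12, -2, 0]
Detection: at round 2, diagonal entry (3, 3) turns strictly positive.
Key observation: the cycle 3->2->1->3 has total weight (-2) + 0 + 4, which is strictly positive.
Answer: DIVERGES — positive cycle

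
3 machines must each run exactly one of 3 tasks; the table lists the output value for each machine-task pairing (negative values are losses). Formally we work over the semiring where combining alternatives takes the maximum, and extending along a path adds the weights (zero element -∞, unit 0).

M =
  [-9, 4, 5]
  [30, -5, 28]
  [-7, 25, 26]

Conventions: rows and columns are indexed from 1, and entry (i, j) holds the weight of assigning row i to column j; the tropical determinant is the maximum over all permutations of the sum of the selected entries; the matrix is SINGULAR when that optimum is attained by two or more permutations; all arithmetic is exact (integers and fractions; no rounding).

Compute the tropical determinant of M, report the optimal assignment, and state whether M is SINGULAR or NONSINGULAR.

σ = (1, 2, 3): (-9) + (-5) + 26 = 12
σ = (1, 3, 2): (-9) + 28 + 25 = 44
σ = (2, 1, 3): 4 + 30 + 26 = 60
σ = (2, 3, 1): 4 + 28 + (-7) = 25
σ = (3, 1, 2): 5 + 30 + 25 = 60
σ = (3, 2, 1): 5 + (-5) + (-7) = -7
Optimal value attained by: σ = (2, 1, 3).
Answer: det⊕(M) = 60; verdict: SINGULAR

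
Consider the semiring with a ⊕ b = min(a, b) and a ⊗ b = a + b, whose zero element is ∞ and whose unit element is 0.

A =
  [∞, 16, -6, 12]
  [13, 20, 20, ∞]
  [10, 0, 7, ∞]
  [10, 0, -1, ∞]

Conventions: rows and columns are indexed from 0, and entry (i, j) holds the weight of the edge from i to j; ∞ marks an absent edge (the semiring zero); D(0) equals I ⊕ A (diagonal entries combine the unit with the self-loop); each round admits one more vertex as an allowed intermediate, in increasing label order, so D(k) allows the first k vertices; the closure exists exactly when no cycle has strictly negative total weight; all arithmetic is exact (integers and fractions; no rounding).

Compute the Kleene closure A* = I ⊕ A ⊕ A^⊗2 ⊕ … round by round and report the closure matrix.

D(0):
  [0, 16, -6, 12]
  [13, 0, 20, ∞]
  [10, 0, 0, ∞]
  [10, 0, -1, 0]
D(1):
  [0, 16, -6, 12]
  [13, 0, 7, 25]
  [10, 0, 0, 22]
  [10, 0, -1, 0]
D(2):
  [0, 16, -6, 12]
  [13, 0, 7, 25]
  [10, 0, 0, 22]
  [10, 0, -1, 0]
D(3):
  [0, -6, -6, 12]
  [13, 0, 7, 25]
  [10, 0, 0, 22]
  [9, -1, -1, 0]
D(4):
  [0, -6, -6, 12]
  [13, 0, 7, 25]
  [10, 0, 0, 22]
  [9, -1, -1, 0]
Answer: A* = [[0, -6, -6, 12], [13, 0, 7, 25], [10, 0, 0, 22], [9, -1, -1, 0]]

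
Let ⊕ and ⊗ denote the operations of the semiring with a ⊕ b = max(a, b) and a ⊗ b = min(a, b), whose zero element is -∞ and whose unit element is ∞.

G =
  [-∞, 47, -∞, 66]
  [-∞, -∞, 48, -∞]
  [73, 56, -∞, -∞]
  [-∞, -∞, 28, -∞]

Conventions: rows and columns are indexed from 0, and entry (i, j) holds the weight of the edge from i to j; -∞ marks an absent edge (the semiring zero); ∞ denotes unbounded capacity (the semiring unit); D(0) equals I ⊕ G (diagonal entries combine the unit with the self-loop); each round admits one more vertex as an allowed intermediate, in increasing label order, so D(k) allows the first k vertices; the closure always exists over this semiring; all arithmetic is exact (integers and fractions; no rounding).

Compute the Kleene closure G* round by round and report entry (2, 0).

D(0):
  [∞, 47, -∞, 66]
  [-∞, ∞, 48, -∞]
  [73, 56, ∞, -∞]
  [-∞, -∞, 28, ∞]
D(1):
  [∞, 47, -∞, 66]
  [-∞, ∞, 48, -∞]
  [73, 56, ∞, 66]
  [-∞, -∞, 28, ∞]
D(2):
  [∞, 47, 47, 66]
  [-∞, ∞, 48, -∞]
  [73, 56, ∞, 66]
  [-∞, -∞, 28, ∞]
D(3):
  [∞, 47, 47, 66]
  [48, ∞, 48, 48]
  [73, 56, ∞, 66]
  [28, 28, 28, ∞]
D(4):
  [∞, 47, 47, 66]
  [48, ∞, 48, 48]
  [73, 56, ∞, 66]
  [28, 28, 28, ∞]
Answer: G*[2][0] = 73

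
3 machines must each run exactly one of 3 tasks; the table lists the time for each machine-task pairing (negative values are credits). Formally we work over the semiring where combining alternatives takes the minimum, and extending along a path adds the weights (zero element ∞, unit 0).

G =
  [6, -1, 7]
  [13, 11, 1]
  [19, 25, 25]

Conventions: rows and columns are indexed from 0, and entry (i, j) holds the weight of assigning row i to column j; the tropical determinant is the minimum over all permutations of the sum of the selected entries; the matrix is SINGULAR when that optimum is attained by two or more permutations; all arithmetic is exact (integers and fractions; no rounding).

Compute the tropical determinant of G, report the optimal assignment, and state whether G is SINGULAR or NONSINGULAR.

σ = (0, 1, 2): 6 + 11 + 25 = 42
σ = (0, 2, 1): 6 + 1 + 25 = 32
σ = (1, 0, 2): (-1) + 13 + 25 = 37
σ = (1, 2, 0): (-1) + 1 + 19 = 19
σ = (2, 0, 1): 7 + 13 + 25 = 45
σ = (2, 1, 0): 7 + 11 + 19 = 37
Optimal value attained by: σ = (1, 2, 0).
Answer: det⊕(G) = 19; verdict: NONSINGULAR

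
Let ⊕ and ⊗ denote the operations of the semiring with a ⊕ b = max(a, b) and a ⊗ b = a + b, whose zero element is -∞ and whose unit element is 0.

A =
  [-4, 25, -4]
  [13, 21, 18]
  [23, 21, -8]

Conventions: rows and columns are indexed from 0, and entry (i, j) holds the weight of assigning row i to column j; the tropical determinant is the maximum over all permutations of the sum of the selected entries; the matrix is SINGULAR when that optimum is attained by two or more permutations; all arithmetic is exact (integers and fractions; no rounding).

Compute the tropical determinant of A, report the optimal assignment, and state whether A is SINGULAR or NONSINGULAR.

σ = (0, 1, 2): (-4) + 21 + (-8) = 9
σ = (0, 2, 1): (-4) + 18 + 21 = 35
σ = (1, 0, 2): 25 + 13 + (-8) = 30
σ = (1, 2, 0): 25 + 18 + 23 = 66
σ = (2, 0, 1): (-4) + 13 + 21 = 30
σ = (2, 1, 0): (-4) + 21 + 23 = 40
Optimal value attained by: σ = (1, 2, 0).
Answer: det⊕(A) = 66; verdict: NONSINGULAR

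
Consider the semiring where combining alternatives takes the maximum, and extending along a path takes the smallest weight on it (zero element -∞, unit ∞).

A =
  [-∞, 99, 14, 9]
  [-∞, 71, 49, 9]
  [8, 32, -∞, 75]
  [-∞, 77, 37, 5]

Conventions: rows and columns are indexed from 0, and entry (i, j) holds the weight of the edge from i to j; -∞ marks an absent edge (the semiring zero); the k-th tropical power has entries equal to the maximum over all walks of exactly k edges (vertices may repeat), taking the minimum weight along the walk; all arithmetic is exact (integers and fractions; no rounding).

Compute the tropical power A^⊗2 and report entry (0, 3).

A^⊗2:
  [8, 71, 49, 14]
  [8, 71, 49, 49]
  [-∞, 75, 37, 9]
  [8, 71, 49, 37]
Key observation: the optimum is the walk 0->2->3, with weight 14 min 75 = 14.
Optimal value attained by: walk 0->2->3.
Answer: (A^⊗2)[0][3] = 14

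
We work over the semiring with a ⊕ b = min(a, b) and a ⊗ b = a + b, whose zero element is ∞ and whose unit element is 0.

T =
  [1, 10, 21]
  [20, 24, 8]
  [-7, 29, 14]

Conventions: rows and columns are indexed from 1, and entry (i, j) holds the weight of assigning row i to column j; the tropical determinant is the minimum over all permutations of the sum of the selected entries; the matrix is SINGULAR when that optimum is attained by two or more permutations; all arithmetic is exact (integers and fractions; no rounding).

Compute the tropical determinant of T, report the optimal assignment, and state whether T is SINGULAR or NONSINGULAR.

σ = (1, 2, 3): 1 + 24 + 14 = 39
σ = (1, 3, 2): 1 + 8 + 29 = 38
σ = (2, 1, 3): 10 + 20 + 14 = 44
σ = (2, 3, 1): 10 + 8 + (-7) = 11
σ = (3, 1, 2): 21 + 20 + 29 = 70
σ = (3, 2, 1): 21 + 24 + (-7) = 38
Optimal value attained by: σ = (2, 3, 1).
Answer: det⊕(T) = 11; verdict: NONSINGULAR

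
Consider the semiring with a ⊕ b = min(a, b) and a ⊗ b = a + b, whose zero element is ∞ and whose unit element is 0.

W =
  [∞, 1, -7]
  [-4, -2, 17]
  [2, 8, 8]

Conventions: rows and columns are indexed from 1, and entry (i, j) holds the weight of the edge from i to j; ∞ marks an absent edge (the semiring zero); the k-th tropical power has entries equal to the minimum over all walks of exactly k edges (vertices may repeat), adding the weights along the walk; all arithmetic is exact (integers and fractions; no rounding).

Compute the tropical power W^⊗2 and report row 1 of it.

W^⊗2:
  [-5, -1, 1]
  [-6, -4, -11]
  [4, 3, -5]
Answer: row 1 of W^⊗2 = [-5, -1, 1]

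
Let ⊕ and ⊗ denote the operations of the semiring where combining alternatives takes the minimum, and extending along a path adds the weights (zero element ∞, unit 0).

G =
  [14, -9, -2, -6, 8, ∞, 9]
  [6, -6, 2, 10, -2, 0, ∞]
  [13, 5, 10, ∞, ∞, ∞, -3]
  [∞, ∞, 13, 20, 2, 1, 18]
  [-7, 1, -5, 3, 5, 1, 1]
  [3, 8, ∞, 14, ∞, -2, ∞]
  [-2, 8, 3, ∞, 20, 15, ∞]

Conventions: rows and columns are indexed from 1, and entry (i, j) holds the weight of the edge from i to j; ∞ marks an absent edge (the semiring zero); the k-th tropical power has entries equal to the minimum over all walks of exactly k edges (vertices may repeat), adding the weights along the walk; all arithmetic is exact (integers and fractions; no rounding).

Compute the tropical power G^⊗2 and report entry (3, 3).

G^⊗2:
  [-3, -15, -7, 1, -11, -9, -5]
  [-9, -12, -7, 0, -8, -6, -1]
  [-5, -1, 0, 7, 3, 5, 7]
  [-5, 3, -3, 5, 7, -1, 3]
  [-2, -16, -9, -13, -1, -1, -8]
  [1, -6, 1, -3, 6, -4, 12]
  [12, -11, -4, -8, 6, 8, 0]
Key observation: the optimum is the walk 3->7->3, with weight (-3) + 3 = 0.
Optimal value attained by: walk 3->7->3.
Answer: (G^⊗2)[3][3] = 0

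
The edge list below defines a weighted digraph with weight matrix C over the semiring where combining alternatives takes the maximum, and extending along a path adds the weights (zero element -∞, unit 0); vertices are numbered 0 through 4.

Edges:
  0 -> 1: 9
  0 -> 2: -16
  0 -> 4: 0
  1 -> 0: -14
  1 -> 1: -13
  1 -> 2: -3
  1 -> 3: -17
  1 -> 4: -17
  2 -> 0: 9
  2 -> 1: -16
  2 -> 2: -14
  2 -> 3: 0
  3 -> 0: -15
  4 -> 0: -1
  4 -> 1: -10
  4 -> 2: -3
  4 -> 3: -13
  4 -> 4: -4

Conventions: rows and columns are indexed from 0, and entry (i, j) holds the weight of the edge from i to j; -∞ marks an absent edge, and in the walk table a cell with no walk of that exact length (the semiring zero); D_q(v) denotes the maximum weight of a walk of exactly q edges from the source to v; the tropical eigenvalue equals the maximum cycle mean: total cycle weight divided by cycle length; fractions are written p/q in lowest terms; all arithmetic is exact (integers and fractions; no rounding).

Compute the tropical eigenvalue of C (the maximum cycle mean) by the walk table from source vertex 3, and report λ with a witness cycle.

q=0: [-∞, -∞, -∞, 0, -∞]
q=1: [-15, -∞, -∞, -∞, -∞]
q=2: [-∞, -6, -31, -∞, -15]
q=3: [-16, -19, -9, -23, -19]
q=4: [0, -7, -22, -9, -16]
q=5: [-13, 9, -10, -22, 0]
Optimal cycle mean attained by: cycle 0->1->2->0, total 9 + (-3) + 9, length 3.
Answer: λ = 5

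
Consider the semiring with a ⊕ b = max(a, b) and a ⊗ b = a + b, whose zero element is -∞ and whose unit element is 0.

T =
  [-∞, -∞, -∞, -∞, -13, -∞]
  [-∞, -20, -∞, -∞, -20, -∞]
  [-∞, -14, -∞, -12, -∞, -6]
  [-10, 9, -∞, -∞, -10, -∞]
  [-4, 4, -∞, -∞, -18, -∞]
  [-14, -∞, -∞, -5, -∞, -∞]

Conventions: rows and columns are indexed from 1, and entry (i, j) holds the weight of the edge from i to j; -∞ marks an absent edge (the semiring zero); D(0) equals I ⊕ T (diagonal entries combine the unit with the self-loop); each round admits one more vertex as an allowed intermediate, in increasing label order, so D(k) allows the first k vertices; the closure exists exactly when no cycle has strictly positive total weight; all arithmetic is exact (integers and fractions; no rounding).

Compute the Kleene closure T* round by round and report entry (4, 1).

D(0):
  [0, -∞, -∞, -∞, -13, -∞]
  [-∞, 0, -∞, -∞, -20, -∞]
  [-∞, -14, 0, -12, -∞, -6]
  [-10, 9, -∞, 0, -10, -∞]
  [-4, 4, -∞, -∞, 0, -∞]
  [-14, -∞, -∞, -5, -∞, 0]
D(1):
  [0, -∞, -∞, -∞, -13, -∞]
  [-∞, 0, -∞, -∞, -20, -∞]
  [-∞, -14, 0, -12, -∞, -6]
  [-10, 9, -∞, 0, -10, -∞]
  [-4, 4, -∞, -∞, 0, -∞]
  [-14, -∞, -∞, -5, -27, 0]
D(2):
  [0, -∞, -∞, -∞, -13, -∞]
  [-∞, 0, -∞, -∞, -20, -∞]
  [-∞, -14, 0, -12, -34, -6]
  [-10, 9, -∞, 0, -10, -∞]
  [-4, 4, -∞, -∞, 0, -∞]
  [-14, -∞, -∞, -5, -27, 0]
D(3):
  [0, -∞, -∞, -∞, -13, -∞]
  [-∞, 0, -∞, -∞, -20, -∞]
  [-∞, -14, 0, -12, -34, -6]
  [-10, 9, -∞, 0, -10, -∞]
  [-4, 4, -∞, -∞, 0, -∞]
  [-14, -∞, -∞, -5, -27, 0]
D(4):
  [0, -∞, -∞, -∞, -13, -∞]
  [-∞, 0, -∞, -∞, -20, -∞]
  [-22, -3, 0, -12, -22, -6]
  [-10, 9, -∞, 0, -10, -∞]
  [-4, 4, -∞, -∞, 0, -∞]
  [-14, 4, -∞, -5, -15, 0]
D(5):
  [0, -9, -∞, -∞, -13, -∞]
  [-24, 0, -∞, -∞, -20, -∞]
  [-22, -3, 0, -12, -22, -6]
  [-10, 9, -∞, 0, -10, -∞]
  [-4, 4, -∞, -∞, 0, -∞]
  [-14, 4, -∞, -5, -15, 0]
D(6):
  [0, -9, -∞, -∞, -13, -∞]
  [-24, 0, -∞, -∞, -20, -∞]
  [-20, -2, 0, -11, -21, -6]
  [-10, 9, -∞, 0, -10, -∞]
  [-4, 4, -∞, -∞, 0, -∞]
  [-14, 4, -∞, -5, -15, 0]
Answer: T*[4][1] = -10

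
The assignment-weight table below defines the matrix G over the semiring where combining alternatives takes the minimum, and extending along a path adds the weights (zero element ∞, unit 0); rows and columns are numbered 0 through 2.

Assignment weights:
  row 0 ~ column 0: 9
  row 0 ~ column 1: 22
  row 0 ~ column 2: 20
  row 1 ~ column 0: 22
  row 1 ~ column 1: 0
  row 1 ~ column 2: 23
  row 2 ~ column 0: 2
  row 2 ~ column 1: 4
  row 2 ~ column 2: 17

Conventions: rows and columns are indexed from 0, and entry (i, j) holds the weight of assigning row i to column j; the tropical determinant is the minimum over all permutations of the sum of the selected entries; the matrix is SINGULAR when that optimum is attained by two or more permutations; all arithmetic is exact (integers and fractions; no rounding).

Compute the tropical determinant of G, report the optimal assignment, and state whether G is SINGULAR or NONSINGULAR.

σ = (0, 1, 2): 9 + 0 + 17 = 26
σ = (0, 2, 1): 9 + 23 + 4 = 36
σ = (1, 0, 2): 22 + 22 + 17 = 61
σ = (1, 2, 0): 22 + 23 + 2 = 47
σ = (2, 0, 1): 20 + 22 + 4 = 46
σ = (2, 1, 0): 20 + 0 + 2 = 22
Optimal value attained by: σ = (2, 1, 0).
Answer: det⊕(G) = 22; verdict: NONSINGULAR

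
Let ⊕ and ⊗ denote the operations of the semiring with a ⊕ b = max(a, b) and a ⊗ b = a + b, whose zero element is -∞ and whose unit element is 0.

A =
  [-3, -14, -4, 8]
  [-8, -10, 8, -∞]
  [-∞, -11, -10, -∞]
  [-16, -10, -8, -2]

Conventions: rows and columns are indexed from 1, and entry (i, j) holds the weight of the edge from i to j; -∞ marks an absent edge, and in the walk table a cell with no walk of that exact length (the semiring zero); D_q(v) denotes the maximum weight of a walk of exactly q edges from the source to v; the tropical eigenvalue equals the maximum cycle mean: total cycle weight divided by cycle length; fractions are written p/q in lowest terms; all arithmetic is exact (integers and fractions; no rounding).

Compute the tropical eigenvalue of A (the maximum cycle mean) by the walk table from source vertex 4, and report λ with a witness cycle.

q=0: [-∞, -∞, -∞, 0]
q=1: [-16, -10, -8, -2]
q=2: [-18, -12, -2, -4]
q=3: [-20, -13, -4, -6]
q=4: [-21, -15, -5, -8]
Optimal cycle mean attained by: cycle 2->3->2, total 8 + (-11), length 2.
Answer: λ = -3/2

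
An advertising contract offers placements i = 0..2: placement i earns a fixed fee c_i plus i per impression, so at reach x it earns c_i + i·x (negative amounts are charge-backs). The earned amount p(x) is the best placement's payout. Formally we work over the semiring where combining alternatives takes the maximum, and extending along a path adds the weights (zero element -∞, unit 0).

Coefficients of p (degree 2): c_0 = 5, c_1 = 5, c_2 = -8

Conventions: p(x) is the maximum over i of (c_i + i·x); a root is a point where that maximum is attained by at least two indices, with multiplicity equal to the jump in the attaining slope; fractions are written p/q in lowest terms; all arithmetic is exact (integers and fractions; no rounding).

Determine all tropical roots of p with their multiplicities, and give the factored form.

hull edge (i=0, c=5) to (i=1, c=5): slope 0, span 1
hull edge (i=1, c=5) to (i=2, c=-8): slope -13, span 1
Factored form: p(x) = -8 ⊗ (x ⊕ 0) ⊗ (x ⊕ 13)
Answer: roots = 0 (mult 1), 13 (mult 1)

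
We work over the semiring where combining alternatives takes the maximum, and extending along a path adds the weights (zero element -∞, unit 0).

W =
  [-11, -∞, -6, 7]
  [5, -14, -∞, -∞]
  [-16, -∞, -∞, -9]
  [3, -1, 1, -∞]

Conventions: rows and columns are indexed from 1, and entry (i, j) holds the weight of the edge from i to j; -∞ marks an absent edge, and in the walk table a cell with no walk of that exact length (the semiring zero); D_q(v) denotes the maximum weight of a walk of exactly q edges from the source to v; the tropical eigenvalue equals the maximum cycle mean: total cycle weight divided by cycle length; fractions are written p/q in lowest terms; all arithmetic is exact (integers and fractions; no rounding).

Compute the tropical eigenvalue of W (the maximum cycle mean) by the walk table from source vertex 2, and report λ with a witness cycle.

q=0: [-∞, 0, -∞, -∞]
q=1: [5, -14, -∞, -∞]
q=2: [-6, -28, -1, 12]
q=3: [15, 11, 13, 1]
q=4: [16, 0, 9, 22]
Optimal cycle mean attained by: cycle 1->4->1, total 7 + 3, length 2.
Answer: λ = 5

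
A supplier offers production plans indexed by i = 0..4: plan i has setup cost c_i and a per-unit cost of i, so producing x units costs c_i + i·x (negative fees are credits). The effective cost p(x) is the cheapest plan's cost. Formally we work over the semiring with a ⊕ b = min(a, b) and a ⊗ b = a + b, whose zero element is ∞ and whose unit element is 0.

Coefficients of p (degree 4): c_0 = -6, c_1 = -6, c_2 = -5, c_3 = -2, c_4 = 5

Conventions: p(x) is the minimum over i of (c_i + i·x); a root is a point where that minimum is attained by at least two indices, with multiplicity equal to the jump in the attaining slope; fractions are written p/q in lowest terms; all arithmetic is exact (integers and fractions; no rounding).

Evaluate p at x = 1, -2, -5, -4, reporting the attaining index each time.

p(1) = min(-6+0·1=-6, -6+1·1=-5, -5+2·1=-3, -2+3·1=1, 5+4·1=9) = -6 (attained by i=0)
p(-2) = min(-6+0·(-2)=-6, -6+1·(-2)=-8, -5+2·(-2)=-9, -2+3·(-2)=-8, 5+4·(-2)=-3) = -9 (attained by i=2)
p(-5) = min(-6+0·(-5)=-6, -6+1·(-5)=-11, -5+2·(-5)=-15, -2+3·(-5)=-17, 5+4·(-5)=-15) = -17 (attained by i=3)
p(-4) = min(-6+0·(-4)=-6, -6+1·(-4)=-10, -5+2·(-4)=-13, -2+3·(-4)=-14, 5+4·(-4)=-11) = -14 (attained by i=3)
Answer: p(1) = -6; p(-2) = -9; p(-5) = -17; p(-4) = -14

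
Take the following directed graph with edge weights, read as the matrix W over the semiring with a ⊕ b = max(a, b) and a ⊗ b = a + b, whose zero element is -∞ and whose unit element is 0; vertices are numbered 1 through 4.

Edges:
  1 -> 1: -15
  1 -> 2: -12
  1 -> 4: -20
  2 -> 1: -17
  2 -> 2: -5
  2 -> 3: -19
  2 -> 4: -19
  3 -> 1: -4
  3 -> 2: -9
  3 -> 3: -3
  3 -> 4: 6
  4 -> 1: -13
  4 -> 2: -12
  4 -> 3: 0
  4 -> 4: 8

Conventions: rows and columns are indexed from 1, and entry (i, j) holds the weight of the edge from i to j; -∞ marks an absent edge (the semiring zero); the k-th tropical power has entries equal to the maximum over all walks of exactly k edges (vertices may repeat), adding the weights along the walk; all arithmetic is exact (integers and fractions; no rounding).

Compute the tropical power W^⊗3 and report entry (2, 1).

W^⊗2:
  [-29, -17, -20, -12]
  [-22, -10, -19, -11]
  [-7, -6, 6, 14]
  [-4, -4, 8, 16]
W^⊗3:
  [-24, -22, -12, -4]
  [-23, -15, -11, -3]
  [2, 2, 14, 22]
  [4, 4, 16, 24]
Key observation: the optimum is the walk 2->4->3->1, with weight (-19) + 0 + (-4) = -23.
Optimal value attained by: walk 2->4->3->1.
Answer: (W^⊗3)[2][1] = -23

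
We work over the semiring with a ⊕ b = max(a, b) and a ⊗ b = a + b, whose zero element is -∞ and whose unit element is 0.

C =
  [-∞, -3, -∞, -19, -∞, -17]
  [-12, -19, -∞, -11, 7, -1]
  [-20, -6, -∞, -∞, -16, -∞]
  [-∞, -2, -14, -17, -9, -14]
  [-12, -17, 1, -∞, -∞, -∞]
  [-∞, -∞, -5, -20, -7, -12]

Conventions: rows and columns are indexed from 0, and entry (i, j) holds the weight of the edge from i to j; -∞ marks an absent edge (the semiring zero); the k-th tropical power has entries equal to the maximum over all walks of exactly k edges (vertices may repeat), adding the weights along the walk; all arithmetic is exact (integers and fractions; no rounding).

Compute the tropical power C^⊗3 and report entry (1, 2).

C^⊗2:
  [-15, -21, -22, -14, 4, -4]
  [-5, -10, 8, -21, -8, -13]
  [-18, -23, -15, -17, 1, -7]
  [-14, -19, -8, -13, 5, -3]
  [-19, -5, -∞, -28, -10, -18]
  [-19, -11, -6, -32, -19, -24]
C^⊗3:
  [-8, -13, 5, -24, -11, -16]
  [-12, 2, -7, -21, -3, -11]
  [-11, -16, 2, -27, -14, -19]
  [-7, -12, 6, -23, -10, -15]
  [-17, -22, -9, -16, 2, -6]
  [-23, -12, -18, -22, -4, -12]
Key observation: the optimum is the walk 1->5->4->2, with weight (-1) + (-7) + 1 = -7.
Optimal value attained by: walk 1->5->4->2.
Answer: (C^⊗3)[1][2] = -7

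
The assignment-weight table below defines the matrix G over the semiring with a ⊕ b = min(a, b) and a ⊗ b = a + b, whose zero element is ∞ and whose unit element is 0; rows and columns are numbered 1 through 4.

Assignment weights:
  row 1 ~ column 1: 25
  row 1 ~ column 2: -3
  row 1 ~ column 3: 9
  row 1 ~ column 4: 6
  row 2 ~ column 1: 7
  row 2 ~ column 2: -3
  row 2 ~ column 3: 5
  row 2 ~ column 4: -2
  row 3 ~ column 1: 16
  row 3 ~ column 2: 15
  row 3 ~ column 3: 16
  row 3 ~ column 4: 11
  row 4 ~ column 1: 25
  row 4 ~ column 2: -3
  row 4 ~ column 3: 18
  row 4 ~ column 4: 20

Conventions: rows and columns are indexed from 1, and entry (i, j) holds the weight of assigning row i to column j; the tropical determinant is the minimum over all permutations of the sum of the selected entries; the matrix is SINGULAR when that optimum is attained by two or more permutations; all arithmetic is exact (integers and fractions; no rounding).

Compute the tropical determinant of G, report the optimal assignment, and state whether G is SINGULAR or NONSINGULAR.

σ = (1, 2, 3, 4): 25 + (-3) + 16 + 20 = 58
σ = (1, 2, 4, 3): 25 + (-3) + 11 + 18 = 51
σ = (1, 3, 2, 4): 25 + 5 + 15 + 20 = 65
σ = (1, 3, 4, 2): 25 + 5 + 11 + (-3) = 38
σ = (1, 4, 2, 3): 25 + (-2) + 15 + 18 = 56
σ = (1, 4, 3, 2): 25 + (-2) + 16 + (-3) = 36
σ = (2, 1, 3, 4): (-3) + 7 + 16 + 20 = 40
σ = (2, 1, 4, 3): (-3) + 7 + 11 + 18 = 33
σ = (2, 3, 1, 4): (-3) + 5 + 16 + 20 = 38
σ = (2, 3, 4, 1): (-3) + 5 + 11 + 25 = 38
σ = (2, 4, 1, 3): (-3) + (-2) + 16 + 18 = 29
σ = (2, 4, 3, 1): (-3) + (-2) + 16 + 25 = 36
σ = (3, 1, 2, 4): 9 + 7 + 15 + 20 = 51
σ = (3, 1, 4, 2): 9 + 7 + 11 + (-3) = 24
σ = (3, 2, 1, 4): 9 + (-3) + 16 + 20 = 42
σ = (3, 2, 4, 1): 9 + (-3) + 11 + 25 = 42
σ = (3, 4, 1, 2): 9 + (-2) + 16 + (-3) = 20
σ = (3, 4, 2, 1): 9 + (-2) + 15 + 25 = 47
σ = (4, 1, 2, 3): 6 + 7 + 15 + 18 = 46
σ = (4, 1, 3, 2): 6 + 7 + 16 + (-3) = 26
σ = (4, 2, 1, 3): 6 + (-3) + 16 + 18 = 37
σ = (4, 2, 3, 1): 6 + (-3) + 16 + 25 = 44
σ = (4, 3, 1, 2): 6 + 5 + 16 + (-3) = 24
σ = (4, 3, 2, 1): 6 + 5 + 15 + 25 = 51
Optimal value attained by: σ = (3, 4, 1, 2).
Answer: det⊕(G) = 20; verdict: NONSINGULAR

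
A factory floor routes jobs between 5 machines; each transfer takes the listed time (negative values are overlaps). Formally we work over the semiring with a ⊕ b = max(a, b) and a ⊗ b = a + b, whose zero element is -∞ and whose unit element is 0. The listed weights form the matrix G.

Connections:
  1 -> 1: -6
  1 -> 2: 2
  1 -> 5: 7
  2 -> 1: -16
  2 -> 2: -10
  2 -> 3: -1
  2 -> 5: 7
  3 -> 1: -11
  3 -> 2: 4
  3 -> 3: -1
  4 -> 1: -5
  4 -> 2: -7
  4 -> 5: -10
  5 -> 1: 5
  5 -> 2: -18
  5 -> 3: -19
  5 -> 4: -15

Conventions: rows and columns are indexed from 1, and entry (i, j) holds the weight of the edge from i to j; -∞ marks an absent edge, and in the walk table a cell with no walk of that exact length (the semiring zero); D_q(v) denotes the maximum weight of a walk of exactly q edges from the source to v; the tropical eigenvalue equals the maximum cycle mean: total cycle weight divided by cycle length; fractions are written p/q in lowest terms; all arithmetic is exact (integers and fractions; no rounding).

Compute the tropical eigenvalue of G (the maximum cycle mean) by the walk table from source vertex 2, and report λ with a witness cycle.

q=0: [-∞, 0, -∞, -∞, -∞]
q=1: [-16, -10, -1, -∞, 7]
q=2: [12, 3, -2, -8, -3]
q=3: [6, 14, 2, -18, 19]
q=4: [24, 8, 13, 4, 21]
q=5: [26, 26, 12, 6, 31]
Optimal cycle mean attained by: cycle 1->5->1, total 7 + 5, length 2.
Answer: λ = 6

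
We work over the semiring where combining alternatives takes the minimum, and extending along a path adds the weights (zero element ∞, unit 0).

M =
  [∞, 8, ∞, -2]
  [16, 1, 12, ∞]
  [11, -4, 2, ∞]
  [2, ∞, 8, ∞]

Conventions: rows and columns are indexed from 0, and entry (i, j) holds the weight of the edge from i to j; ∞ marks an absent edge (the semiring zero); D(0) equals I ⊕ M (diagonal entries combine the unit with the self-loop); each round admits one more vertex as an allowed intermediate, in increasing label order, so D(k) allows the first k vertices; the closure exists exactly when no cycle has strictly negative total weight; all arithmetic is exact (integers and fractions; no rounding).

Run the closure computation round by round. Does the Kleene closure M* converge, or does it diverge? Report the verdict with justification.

D(0):
  [0, 8, ∞, -2]
  [16, 0, 12, ∞]
  [11, -4, 0, ∞]
  [2, ∞, 8, 0]
D(1):
  [0, 8, ∞, -2]
  [16, 0, 12, 14]
  [11, -4, 0, 9]
  [2, 10, 8, 0]
D(2):
  [0, 8, 20, -2]
  [16, 0, 12, 14]
  [11, -4, 0, 9]
  [2, 10, 8, 0]
D(3):
  [0, 8, 20, -2]
  [16, 0, 12, 14]
  [11, -4, 0, 9]
  [2, 4, 8, 0]
D(4):
  [0, 2, 6, -2]
  [16, 0, 12, 14]
  [11, -4, 0, 9]
  [2, 4, 8, 0]
Key observation: every diagonal entry stays at the unit through all rounds, so no improving cycle exists.
Answer: CONVERGES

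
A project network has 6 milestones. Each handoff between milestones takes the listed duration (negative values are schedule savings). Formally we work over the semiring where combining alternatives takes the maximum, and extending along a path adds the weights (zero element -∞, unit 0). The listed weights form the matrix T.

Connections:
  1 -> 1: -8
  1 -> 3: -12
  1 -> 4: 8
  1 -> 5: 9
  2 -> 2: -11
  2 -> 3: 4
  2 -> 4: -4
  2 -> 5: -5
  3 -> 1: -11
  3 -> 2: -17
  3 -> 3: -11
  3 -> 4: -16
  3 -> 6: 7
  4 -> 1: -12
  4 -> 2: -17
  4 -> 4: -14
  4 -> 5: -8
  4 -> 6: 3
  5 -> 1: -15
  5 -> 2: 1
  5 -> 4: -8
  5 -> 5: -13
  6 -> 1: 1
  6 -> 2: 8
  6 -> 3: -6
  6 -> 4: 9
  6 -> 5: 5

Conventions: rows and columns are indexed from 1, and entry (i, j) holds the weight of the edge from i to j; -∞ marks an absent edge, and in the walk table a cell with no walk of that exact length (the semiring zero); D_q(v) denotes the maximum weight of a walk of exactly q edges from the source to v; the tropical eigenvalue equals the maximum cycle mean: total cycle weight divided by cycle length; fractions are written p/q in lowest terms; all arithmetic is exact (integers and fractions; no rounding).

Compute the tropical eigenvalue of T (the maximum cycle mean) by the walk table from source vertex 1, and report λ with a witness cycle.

q=0: [0, -∞, -∞, -∞, -∞, -∞]
q=1: [-8, -∞, -12, 8, 9, -∞]
q=2: [-4, 10, -20, 1, 1, 11]
q=3: [12, 19, 14, 20, 16, 4]
q=4: [8, 17, 23, 20, 21, 23]
q=5: [24, 31, 21, 32, 28, 30]
q=6: [31, 38, 35, 39, 35, 35]
Optimal cycle mean attained by: cycle 2->3->6->2, total 4 + 7 + 8, length 3.
Answer: λ = 19/3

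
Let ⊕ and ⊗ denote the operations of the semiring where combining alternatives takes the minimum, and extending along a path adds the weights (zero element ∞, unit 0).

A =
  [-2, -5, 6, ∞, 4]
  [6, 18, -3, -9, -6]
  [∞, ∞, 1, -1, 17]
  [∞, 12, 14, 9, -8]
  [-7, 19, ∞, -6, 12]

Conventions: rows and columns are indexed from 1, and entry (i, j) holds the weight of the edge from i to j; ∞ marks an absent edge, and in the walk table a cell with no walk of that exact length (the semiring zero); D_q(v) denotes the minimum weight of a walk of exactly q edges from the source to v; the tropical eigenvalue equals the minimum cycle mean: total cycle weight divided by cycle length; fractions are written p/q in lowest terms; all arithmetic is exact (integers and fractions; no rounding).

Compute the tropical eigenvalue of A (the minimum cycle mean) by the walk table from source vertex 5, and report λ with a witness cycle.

q=0: [∞, ∞, ∞, ∞, 0]
q=1: [-7, 19, ∞, -6, 12]
q=2: [-9, -12, -1, 3, -14]
q=3: [-21, -14, -15, -21, -18]
q=4: [-25, -26, -17, -24, -29]
q=5: [-36, -30, -29, -35, -32]
Optimal cycle mean attained by: cycle 1->2->4->5->1, total (-5) + (-9) + (-8) + (-7), length 4.
Answer: λ = -29/4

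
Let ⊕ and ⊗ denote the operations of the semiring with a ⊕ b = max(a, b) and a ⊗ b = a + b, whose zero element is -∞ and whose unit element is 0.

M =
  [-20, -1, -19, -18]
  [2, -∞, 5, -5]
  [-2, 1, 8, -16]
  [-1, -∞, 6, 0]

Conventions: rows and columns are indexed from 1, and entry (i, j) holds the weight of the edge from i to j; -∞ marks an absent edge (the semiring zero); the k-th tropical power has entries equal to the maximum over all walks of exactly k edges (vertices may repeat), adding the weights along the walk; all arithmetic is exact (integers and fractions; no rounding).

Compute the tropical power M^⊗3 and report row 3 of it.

M^⊗2:
  [1, -18, 4, -6]
  [3, 6, 13, -5]
  [6, 9, 16, -4]
  [4, 7, 14, 0]
M^⊗3:
  [2, 5, 12, -6]
  [11, 14, 21, 1]
  [14, 17, 24, 4]
  [12, 15, 22, 2]
Answer: row 3 of M^⊗3 = [14, 17, 24, 4]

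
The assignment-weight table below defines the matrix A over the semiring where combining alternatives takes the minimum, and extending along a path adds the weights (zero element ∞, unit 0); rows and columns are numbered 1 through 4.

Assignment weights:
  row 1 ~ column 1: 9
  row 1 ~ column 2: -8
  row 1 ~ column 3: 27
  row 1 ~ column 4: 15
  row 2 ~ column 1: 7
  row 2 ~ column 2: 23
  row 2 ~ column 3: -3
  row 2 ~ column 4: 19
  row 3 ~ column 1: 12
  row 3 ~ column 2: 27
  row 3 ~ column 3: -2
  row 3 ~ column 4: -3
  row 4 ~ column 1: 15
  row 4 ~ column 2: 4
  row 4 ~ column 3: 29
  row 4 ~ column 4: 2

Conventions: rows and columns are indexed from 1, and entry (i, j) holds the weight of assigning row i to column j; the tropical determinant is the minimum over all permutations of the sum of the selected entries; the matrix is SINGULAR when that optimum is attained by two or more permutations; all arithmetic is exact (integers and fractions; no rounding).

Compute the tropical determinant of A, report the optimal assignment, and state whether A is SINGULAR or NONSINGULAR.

σ = (1, 2, 3, 4): 9 + 23 + (-2) + 2 = 32
σ = (1, 2, 4, 3): 9 + 23 + (-3) + 29 = 58
σ = (1, 3, 2, 4): 9 + (-3) + 27 + 2 = 35
σ = (1, 3, 4, 2): 9 + (-3) + (-3) + 4 = 7
σ = (1, 4, 2, 3): 9 + 19 + 27 + 29 = 84
σ = (1, 4, 3, 2): 9 + 19 + (-2) + 4 = 30
σ = (2, 1, 3, 4): (-8) + 7 + (-2) + 2 = -1
σ = (2, 1, 4, 3): (-8) + 7 + (-3) + 29 = 25
σ = (2, 3, 1, 4): (-8) + (-3) + 12 + 2 = 3
σ = (2, 3, 4, 1): (-8) + (-3) + (-3) + 15 = 1
σ = (2, 4, 1, 3): (-8) + 19 + 12 + 29 = 52
σ = (2, 4, 3, 1): (-8) + 19 + (-2) + 15 = 24
σ = (3, 1, 2, 4): 27 + 7 + 27 + 2 = 63
σ = (3, 1, 4, 2): 27 + 7 + (-3) + 4 = 35
σ = (3, 2, 1, 4): 27 + 23 + 12 + 2 = 64
σ = (3, 2, 4, 1): 27 + 23 + (-3) + 15 = 62
σ = (3, 4, 1, 2): 27 + 19 + 12 + 4 = 62
σ = (3, 4, 2, 1): 27 + 19 + 27 + 15 = 88
σ = (4, 1, 2, 3): 15 + 7 + 27 + 29 = 78
σ = (4, 1, 3, 2): 15 + 7 + (-2) + 4 = 24
σ = (4, 2, 1, 3): 15 + 23 + 12 + 29 = 79
σ = (4, 2, 3, 1): 15 + 23 + (-2) + 15 = 51
σ = (4, 3, 1, 2): 15 + (-3) + 12 + 4 = 28
σ = (4, 3, 2, 1): 15 + (-3) + 27 + 15 = 54
Optimal value attained by: σ = (2, 1, 3, 4).
Answer: det⊕(A) = -1; verdict: NONSINGULAR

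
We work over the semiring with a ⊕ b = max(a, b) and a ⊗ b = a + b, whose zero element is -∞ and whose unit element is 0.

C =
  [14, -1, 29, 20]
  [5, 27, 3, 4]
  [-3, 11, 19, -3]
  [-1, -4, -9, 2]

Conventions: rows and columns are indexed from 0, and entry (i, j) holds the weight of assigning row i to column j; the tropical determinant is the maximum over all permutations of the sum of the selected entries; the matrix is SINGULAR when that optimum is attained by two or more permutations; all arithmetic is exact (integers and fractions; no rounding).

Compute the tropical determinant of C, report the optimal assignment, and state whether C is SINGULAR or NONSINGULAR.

σ = (0, 1, 2, 3): 14 + 27 + 19 + 2 = 62
σ = (0, 1, 3, 2): 14 + 27 + (-3) + (-9) = 29
σ = (0, 2, 1, 3): 14 + 3 + 11 + 2 = 30
σ = (0, 2, 3, 1): 14 + 3 + (-3) + (-4) = 10
σ = (0, 3, 1, 2): 14 + 4 + 11 + (-9) = 20
σ = (0, 3, 2, 1): 14 + 4 + 19 + (-4) = 33
σ = (1, 0, 2, 3): (-1) + 5 + 19 + 2 = 25
σ = (1, 0, 3, 2): (-1) + 5 + (-3) + (-9) = -8
σ = (1, 2, 0, 3): (-1) + 3 + (-3) + 2 = 1
σ = (1, 2, 3, 0): (-1) + 3 + (-3) + (-1) = -2
σ = (1, 3, 0, 2): (-1) + 4 + (-3) + (-9) = -9
σ = (1, 3, 2, 0): (-1) + 4 + 19 + (-1) = 21
σ = (2, 0, 1, 3): 29 + 5 + 11 + 2 = 47
σ = (2, 0, 3, 1): 29 + 5 + (-3) + (-4) = 27
σ = (2, 1, 0, 3): 29 + 27 + (-3) + 2 = 55
σ = (2, 1, 3, 0): 29 + 27 + (-3) + (-1) = 52
σ = (2, 3, 0, 1): 29 + 4 + (-3) + (-4) = 26
σ = (2, 3, 1, 0): 29 + 4 + 11 + (-1) = 43
σ = (3, 0, 1, 2): 20 + 5 + 11 + (-9) = 27
σ = (3, 0, 2, 1): 20 + 5 + 19 + (-4) = 40
σ = (3, 1, 0, 2): 20 + 27 + (-3) + (-9) = 35
σ = (3, 1, 2, 0): 20 + 27 + 19 + (-1) = 65
σ = (3, 2, 0, 1): 20 + 3 + (-3) + (-4) = 16
σ = (3, 2, 1, 0): 20 + 3 + 11 + (-1) = 33
Optimal value attained by: σ = (3, 1, 2, 0).
Answer: det⊕(C) = 65; verdict: NONSINGULAR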